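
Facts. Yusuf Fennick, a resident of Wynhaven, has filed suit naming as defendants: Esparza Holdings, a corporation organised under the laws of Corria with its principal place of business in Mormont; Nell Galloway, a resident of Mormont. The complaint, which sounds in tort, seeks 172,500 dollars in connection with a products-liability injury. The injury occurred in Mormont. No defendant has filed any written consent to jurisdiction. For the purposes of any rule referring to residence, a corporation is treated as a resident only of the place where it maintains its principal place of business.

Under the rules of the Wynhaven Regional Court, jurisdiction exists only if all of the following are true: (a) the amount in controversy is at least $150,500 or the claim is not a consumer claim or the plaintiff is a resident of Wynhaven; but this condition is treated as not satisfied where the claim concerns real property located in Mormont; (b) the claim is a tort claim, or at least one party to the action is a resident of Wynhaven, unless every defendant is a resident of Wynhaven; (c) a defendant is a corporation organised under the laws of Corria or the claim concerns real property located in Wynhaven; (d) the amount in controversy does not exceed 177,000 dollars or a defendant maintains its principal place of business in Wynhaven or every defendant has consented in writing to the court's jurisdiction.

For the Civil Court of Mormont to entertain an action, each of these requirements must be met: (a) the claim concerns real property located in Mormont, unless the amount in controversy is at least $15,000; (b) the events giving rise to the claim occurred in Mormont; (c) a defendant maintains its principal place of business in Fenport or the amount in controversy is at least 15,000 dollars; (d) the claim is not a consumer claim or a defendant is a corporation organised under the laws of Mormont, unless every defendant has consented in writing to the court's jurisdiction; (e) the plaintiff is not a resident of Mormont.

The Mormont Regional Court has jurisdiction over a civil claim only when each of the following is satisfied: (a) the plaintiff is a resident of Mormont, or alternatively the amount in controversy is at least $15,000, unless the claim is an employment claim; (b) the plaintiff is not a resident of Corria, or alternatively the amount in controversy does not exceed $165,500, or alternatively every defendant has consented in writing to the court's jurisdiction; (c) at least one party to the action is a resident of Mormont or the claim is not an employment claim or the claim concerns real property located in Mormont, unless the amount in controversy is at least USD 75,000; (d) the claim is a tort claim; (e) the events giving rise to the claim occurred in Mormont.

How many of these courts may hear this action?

3

The Wynhaven Regional Court:
  (a) The amount in controversy is $172,500, which meets the 150,500 dollars floor, so one alternative holds. The exception is not triggered, since the claim does not concern real property. Satisfied.
  (b) The claim is a tort claim, which satisfies one of the alternatives. Satisfied.
  (c) Esparza Holdings is organised under the laws of Corria, so this disjunct is met. Met.
  (d) The amount in controversy is $172,500, within the USD 177,000 ceiling — that alternative is enough. Condition met.
  → Jurisdiction lies.
The Civil Court of Mormont:
  (a) The claim does not concern real property. However, the amount in controversy is 172,500 dollars, which meets the 15,000 dollars floor, so the 'unless' proviso supplies this condition. Condition met.
  (b) The operative events occurred in Mormont. Met.
  (c) The amount in controversy is USD 172,500, which meets the $15,000 floor — that alternative is enough. Condition met.
  (d) The claim is a tort claim, not a consumer claim, so this disjunct is met. Satisfied.
  (e) The plaintiff resides in Wynhaven, which is not Mormont. Satisfied.
  → Every requirement is satisfied — jurisdiction.
The Mormont Regional Court:
  (a) The amount in controversy is 172,500 dollars, which meets the USD 15,000 floor, so one alternative holds. Met.
  (b) The plaintiff resides in Wynhaven, which is not Corria, which satisfies one of the alternatives. Satisfied.
  (c) Esparza Holdings resides in Mormont — that alternative is enough. Met.
  (d) The claim is a tort claim. Met.
  (e) The operative events occurred in Mormont. Satisfied.
  → The court has jurisdiction.
Courts with jurisdiction: the Wynhaven Regional Court, the Civil Court of Mormont, the Mormont Regional Court — 3 in total.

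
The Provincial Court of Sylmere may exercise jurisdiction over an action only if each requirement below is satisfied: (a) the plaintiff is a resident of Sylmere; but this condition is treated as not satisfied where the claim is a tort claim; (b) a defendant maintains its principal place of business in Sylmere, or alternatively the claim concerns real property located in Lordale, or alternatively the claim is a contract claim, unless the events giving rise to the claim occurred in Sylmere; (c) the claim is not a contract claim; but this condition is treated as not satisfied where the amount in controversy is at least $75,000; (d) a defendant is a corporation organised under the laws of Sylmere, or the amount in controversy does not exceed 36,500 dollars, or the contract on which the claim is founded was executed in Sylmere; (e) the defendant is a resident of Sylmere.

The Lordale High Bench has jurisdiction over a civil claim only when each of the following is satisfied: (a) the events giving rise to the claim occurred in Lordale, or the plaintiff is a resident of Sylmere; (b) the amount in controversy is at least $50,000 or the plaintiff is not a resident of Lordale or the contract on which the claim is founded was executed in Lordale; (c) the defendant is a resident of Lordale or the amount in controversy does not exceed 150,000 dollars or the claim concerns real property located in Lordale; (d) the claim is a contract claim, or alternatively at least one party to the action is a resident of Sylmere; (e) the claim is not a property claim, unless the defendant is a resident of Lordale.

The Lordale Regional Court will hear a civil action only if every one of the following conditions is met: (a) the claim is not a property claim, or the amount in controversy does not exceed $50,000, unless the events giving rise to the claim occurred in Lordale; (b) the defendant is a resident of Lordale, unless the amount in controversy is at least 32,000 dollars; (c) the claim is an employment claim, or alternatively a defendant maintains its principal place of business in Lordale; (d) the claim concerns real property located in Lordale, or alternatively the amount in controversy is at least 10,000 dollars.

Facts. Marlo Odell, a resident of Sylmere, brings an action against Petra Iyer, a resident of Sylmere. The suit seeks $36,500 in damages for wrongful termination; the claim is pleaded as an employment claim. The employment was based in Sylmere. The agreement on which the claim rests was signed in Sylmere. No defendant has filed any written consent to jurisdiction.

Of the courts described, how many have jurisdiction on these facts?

3

The Provincial Court of Sylmere:
  (a) The plaintiff resides in Sylmere. And the carve-out is inapplicable — the claim is an employment claim, not a tort claim. Satisfied.
  (b) No defendant is a corporation; the claim does not concern real property; the claim is an employment claim, not a contract claim — every alternative fails. The proviso rescues it, though: the operative events occurred in Sylmere. Condition met.
  (c) The claim is an employment claim, not a contract claim. The carve-out does not apply: the amount in controversy is $36,500, below the 75,000 dollars floor. Condition met.
  (d) The amount in controversy is USD 36,500, within the USD 36,500 ceiling — that alternative is enough. Met.
  (e) The defendant resides in Sylmere. Satisfied.
  → Every requirement is satisfied — jurisdiction.
The Lordale High Bench:
  (a) The plaintiff resides in Sylmere — that alternative is enough. Met.
  (b) The plaintiff resides in Sylmere, which is not Lordale — that alternative is enough. Condition met.
  (c) The amount in controversy is 36,500 dollars, within the USD 150,000 ceiling — that alternative is enough. Met.
  (d) Marlo Odell resides in Sylmere, which satisfies one of the alternatives. Met.
  (e) The claim is an employment claim, not a property claim. Satisfied.
  → The court has jurisdiction.
The Lordale Regional Court:
  (a) The claim is an employment claim, not a property claim, so one alternative holds. Condition met.
  (b) The defendant resides in Sylmere, not Lordale. The proviso rescues it, though: the amount in controversy is USD 36,500, which meets the 32,000 dollars floor. Met.
  (c) The claim is an employment claim, so this disjunct is met. Condition met.
  (d) The amount in controversy is USD 36,500, which meets the USD 10,000 floor — that alternative is enough. Condition met.
  → Jurisdiction lies.
Courts with jurisdiction: the Provincial Court of Sylmere, the Lordale High Bench, the Lordale Regional Court — 3 in total.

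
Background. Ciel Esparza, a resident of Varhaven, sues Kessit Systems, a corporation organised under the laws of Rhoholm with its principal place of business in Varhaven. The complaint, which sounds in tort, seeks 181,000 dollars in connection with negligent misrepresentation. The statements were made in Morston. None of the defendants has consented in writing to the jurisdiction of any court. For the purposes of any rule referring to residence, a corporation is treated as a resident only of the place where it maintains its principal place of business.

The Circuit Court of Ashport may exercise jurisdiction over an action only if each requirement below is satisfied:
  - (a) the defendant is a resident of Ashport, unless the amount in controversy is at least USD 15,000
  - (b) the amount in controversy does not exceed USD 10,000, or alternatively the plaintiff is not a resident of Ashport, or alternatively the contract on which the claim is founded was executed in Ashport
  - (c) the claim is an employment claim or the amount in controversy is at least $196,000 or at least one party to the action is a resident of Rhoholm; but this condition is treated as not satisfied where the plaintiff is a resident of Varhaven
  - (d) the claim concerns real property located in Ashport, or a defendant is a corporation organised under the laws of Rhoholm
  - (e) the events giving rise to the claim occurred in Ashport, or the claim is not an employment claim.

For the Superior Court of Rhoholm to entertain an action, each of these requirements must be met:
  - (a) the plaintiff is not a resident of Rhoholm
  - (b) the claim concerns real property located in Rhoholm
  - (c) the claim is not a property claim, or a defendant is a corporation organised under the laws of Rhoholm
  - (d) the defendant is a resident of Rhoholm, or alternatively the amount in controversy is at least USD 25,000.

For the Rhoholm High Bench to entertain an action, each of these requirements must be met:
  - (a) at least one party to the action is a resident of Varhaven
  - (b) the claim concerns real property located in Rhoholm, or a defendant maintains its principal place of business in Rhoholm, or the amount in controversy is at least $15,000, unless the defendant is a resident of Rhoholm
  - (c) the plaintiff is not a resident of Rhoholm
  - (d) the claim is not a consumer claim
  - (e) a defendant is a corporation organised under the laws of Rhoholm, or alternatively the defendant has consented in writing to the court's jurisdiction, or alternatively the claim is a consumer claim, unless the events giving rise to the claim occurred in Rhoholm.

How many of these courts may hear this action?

1

The Circuit Court of Ashport:
  (a) The defendant resides in Varhaven, not Ashport. The proviso rescues it, though: the amount in controversy is $181,000, which meets the 15,000 dollars floor. Condition met.
  (b) The plaintiff resides in Varhaven, which is not Ashport, so one alternative holds. Met.
  (c) The claim is a tort claim, not an employment claim; the amount in controversy is USD 181,000, below the 196,000 dollars floor; no party resides in Rhoholm — no alternative holds. Condition not met.
  (d) Kessit Systems is organised under the laws of Rhoholm, so one alternative holds. Condition met.
  (e) The claim is a tort claim, not an employment claim, which satisfies one of the alternatives. Satisfied.
  → The court lacks jurisdiction.
The Superior Court of Rhoholm:
  (a) The plaintiff resides in Varhaven, which is not Rhoholm. Condition met.
  (b) The claim does not concern real property. Condition not met.
  (c) The claim is a tort claim, not a property claim — that alternative is enough. Satisfied.
  (d) The amount in controversy is $181,000, which meets the USD 25,000 floor, so this disjunct is met. Satisfied.
  → The court lacks jurisdiction.
The Rhoholm High Bench:
  (a) Ciel Esparza resides in Varhaven. Met.
  (b) The amount in controversy is 181,000 dollars, which meets the USD 15,000 floor — that alternative is enough. Condition met.
  (c) The plaintiff resides in Varhaven, which is not Rhoholm. Condition met.
  (d) The claim is a tort claim, not a consumer claim. Condition met.
  (e) Kessit Systems is organised under the laws of Rhoholm, so one alternative holds. Satisfied.
  → All conditions met; jurisdiction exists.
Courts with jurisdiction: the Rhoholm High Bench — 1 in total.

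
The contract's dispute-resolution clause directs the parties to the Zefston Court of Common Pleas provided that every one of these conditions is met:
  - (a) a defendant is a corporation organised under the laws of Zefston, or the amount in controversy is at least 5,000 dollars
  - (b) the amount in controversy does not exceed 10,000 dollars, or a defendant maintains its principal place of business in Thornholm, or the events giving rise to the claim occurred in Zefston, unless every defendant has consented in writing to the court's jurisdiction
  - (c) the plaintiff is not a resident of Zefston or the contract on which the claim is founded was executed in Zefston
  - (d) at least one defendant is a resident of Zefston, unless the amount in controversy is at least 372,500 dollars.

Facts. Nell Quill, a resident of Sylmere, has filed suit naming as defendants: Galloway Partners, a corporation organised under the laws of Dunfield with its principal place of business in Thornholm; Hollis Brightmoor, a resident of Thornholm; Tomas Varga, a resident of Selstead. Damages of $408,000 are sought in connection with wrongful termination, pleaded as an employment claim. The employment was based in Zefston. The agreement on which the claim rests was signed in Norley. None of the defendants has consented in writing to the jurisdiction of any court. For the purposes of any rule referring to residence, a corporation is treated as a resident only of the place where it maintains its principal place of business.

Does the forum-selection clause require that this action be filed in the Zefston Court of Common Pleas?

Yes

The Zefston Court of Common Pleas:
  (a) The amount in controversy is $408,000, which meets the 5,000 dollars floor — that alternative is enough. Satisfied.
  (b) Galloway Partners has its principal place of business in Thornholm, so one alternative holds. Met.
  (c) The plaintiff resides in Sylmere, which is not Zefston, so this disjunct is met. Met.
  (d) No defendant resides in Zefston (they reside in Thornholm, Thornholm, Selstead). The proviso rescues it, though: the amount in controversy is USD 408,000, which meets the $372,500 floor. Met.
  → The clause applies.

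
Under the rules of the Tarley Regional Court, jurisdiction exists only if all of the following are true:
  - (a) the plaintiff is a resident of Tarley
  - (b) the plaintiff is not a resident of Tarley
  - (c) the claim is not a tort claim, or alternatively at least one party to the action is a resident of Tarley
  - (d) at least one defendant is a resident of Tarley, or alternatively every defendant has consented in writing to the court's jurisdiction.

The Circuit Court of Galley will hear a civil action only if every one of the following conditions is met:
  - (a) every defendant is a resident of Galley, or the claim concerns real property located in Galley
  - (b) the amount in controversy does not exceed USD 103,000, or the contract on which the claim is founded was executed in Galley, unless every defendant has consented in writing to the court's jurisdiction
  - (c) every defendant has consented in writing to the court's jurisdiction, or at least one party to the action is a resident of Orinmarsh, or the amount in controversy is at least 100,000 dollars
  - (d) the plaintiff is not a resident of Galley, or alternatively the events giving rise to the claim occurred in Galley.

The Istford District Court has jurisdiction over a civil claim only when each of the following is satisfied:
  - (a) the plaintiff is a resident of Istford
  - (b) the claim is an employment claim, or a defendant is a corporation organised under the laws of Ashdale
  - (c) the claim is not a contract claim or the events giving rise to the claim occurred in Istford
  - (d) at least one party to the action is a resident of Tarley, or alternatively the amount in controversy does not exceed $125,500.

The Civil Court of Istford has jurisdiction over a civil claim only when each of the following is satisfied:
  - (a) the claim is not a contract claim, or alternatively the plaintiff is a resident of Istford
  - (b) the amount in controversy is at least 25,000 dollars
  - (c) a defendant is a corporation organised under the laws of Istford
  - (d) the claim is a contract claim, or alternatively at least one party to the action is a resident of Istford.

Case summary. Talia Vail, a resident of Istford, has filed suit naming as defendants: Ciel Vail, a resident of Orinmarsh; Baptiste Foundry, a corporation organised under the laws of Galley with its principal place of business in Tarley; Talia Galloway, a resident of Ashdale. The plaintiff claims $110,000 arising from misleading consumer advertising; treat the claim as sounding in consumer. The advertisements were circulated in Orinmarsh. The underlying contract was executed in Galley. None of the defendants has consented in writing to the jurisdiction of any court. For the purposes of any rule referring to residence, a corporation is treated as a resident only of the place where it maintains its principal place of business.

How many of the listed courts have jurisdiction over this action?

The Tarley Regional Court:
  (a) The plaintiff resides in Istford, not Tarley. Not satisfied.
  (b) The plaintiff resides in Istford, which is not Tarley. Met.
  (c) The claim is a consumer claim, not a tort claim, so one alternative holds. Met.
  (d) Baptiste Foundry resides in Tarley, which satisfies one of the alternatives. Condition met.
  → At least one condition fails; no jurisdiction.
The Circuit Court of Galley:
  (a) The defendants reside as follows — Ciel Vail in Orinmarsh, Baptiste Foundry in Tarley, Talia Galloway in Ashdale — not all in Galley; the claim does not concern real property — every alternative fails. Condition not met.
  (b) The contract was executed in Galley — that alternative is enough. Satisfied.
  (c) Ciel Vail resides in Orinmarsh, so this disjunct is met. Met.
  (d) The plaintiff resides in Istford, which is not Galley — that alternative is enough. Met.
  → Not every requirement is met — no jurisdiction.
The Istford District Court:
  (a) The plaintiff resides in Istford. Satisfied.
  (b) The claim is a consumer claim, not an employment claim; the corporate defendant(s) are organised in Galley, not Ashdale — no alternative holds. Not met.
  (c) The claim is a consumer claim, not a contract claim, so this disjunct is met. Condition met.
  (d) Baptiste Foundry resides in Tarley, so this disjunct is met. Met.
  → Not every requirement is met — no jurisdiction.
The Civil Court of Istford:
  (a) The claim is a consumer claim, not a contract claim — that alternative is enough. Met.
  (b) The amount in controversy is USD 110,000, which meets the $25,000 floor. Condition met.
  (c) The corporate defendant(s) are organised in Galley, not Istford. Condition not met.
  (d) Talia Vail resides in Istford — that alternative is enough. Condition met.
  → At least one condition fails; no jurisdiction.
No court satisfies all of its conditions.

0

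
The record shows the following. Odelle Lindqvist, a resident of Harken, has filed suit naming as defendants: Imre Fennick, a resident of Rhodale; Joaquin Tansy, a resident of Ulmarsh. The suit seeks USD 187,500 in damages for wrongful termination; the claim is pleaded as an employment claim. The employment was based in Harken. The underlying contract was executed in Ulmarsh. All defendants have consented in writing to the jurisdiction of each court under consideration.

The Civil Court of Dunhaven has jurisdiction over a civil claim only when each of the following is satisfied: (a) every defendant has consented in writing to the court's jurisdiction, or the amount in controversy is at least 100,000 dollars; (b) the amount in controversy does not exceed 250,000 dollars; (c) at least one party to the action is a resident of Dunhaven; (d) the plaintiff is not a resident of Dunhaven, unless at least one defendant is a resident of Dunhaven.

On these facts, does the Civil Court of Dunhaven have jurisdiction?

The Civil Court of Dunhaven:
  (a) Every defendant has filed written consent, which satisfies one of the alternatives. Satisfied.
  (b) The amount in controversy is 187,500 dollars, within the 250,000 dollars ceiling. Satisfied.
  (c) No party resides in Dunhaven. Not met.
  (d) The plaintiff resides in Harken, which is not Dunhaven. Satisfied.
  → At least one condition fails; no jurisdiction.

No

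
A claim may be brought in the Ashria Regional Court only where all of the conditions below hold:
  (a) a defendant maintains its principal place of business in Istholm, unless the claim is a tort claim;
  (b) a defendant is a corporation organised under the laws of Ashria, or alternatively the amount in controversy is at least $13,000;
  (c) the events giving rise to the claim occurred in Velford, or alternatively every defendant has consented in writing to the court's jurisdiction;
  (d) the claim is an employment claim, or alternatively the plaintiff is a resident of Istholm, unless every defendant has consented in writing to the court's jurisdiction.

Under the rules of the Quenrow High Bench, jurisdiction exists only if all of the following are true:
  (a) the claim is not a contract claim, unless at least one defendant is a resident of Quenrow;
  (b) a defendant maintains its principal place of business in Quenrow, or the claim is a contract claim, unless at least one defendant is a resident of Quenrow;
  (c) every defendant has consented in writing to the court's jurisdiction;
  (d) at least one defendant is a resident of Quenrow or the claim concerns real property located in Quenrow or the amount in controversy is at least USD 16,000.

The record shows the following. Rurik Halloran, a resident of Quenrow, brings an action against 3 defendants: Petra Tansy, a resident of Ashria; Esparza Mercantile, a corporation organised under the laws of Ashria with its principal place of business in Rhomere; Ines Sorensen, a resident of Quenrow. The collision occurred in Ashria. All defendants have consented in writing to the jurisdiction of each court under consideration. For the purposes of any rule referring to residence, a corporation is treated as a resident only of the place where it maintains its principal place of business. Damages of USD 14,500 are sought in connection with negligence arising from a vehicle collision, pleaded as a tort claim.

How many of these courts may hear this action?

The Ashria Regional Court:
  (a) The corporate defendant(s) have their principal place of business in Rhomere, not Istholm. But the claim is a tort claim, and the 'unless' clause therefore excuses the requirement. Satisfied.
  (b) Esparza Mercantile is organised under the laws of Ashria, which satisfies one of the alternatives. Met.
  (c) Every defendant has filed written consent, so one alternative holds. Met.
  (d) The claim is a tort claim, not an employment claim; the plaintiff resides in Quenrow, not Istholm — no alternative holds. The proviso rescues it, though: every defendant has filed written consent. Met.
  → Every requirement is satisfied — jurisdiction.
The Quenrow High Bench:
  (a) The claim is a tort claim, not a contract claim. Satisfied.
  (b) The corporate defendant(s) have their principal place of business in Rhomere, not Quenrow; the claim is a tort claim, not a contract claim — none of the alternatives is met. However, Ines Sorensen resides in Quenrow, so the 'unless' proviso supplies this condition. Met.
  (c) Every defendant has filed written consent. Condition met.
  (d) Ines Sorensen resides in Quenrow — that alternative is enough. Satisfied.
  → Every requirement is satisfied — jurisdiction.
Courts with jurisdiction: the Ashria Regional Court, the Quenrow High Bench — 2 in total.

2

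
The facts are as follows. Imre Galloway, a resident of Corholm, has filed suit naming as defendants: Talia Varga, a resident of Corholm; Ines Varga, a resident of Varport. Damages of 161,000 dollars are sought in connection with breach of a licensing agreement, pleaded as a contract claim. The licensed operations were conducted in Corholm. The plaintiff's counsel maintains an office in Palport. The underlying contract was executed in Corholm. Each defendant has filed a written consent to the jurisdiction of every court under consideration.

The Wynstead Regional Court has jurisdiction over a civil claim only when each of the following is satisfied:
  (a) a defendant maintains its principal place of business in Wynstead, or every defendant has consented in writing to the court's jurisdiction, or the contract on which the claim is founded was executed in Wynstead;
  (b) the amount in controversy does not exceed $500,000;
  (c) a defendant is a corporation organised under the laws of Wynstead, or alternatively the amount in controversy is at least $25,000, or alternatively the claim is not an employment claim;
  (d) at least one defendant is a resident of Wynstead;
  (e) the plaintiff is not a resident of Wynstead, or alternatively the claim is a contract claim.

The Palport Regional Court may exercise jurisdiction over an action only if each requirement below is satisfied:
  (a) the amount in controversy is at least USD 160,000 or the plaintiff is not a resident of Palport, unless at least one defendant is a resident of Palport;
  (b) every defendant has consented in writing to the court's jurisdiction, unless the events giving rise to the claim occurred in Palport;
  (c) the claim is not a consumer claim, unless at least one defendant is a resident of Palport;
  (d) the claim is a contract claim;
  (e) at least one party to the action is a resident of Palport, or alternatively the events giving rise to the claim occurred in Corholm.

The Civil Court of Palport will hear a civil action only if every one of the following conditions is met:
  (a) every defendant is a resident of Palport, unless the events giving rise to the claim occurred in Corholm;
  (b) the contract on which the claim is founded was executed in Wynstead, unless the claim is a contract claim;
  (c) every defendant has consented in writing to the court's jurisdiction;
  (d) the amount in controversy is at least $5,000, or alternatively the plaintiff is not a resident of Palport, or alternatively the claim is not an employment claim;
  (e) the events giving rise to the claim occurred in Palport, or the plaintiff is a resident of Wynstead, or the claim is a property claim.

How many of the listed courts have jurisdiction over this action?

1

The Wynstead Regional Court:
  (a) Every defendant has filed written consent — that alternative is enough. Met.
  (b) The amount in controversy is $161,000, within the $500,000 ceiling. Satisfied.
  (c) The amount in controversy is USD 161,000, which meets the $25,000 floor, so one alternative holds. Condition met.
  (d) No defendant resides in Wynstead (they reside in Corholm, Varport). Fails.
  (e) The plaintiff resides in Corholm, which is not Wynstead, so one alternative holds. Met.
  → At least one condition fails; no jurisdiction.
The Palport Regional Court:
  (a) The amount in controversy is 161,000 dollars, which meets the $160,000 floor, so one alternative holds. Satisfied.
  (b) Every defendant has filed written consent. Met.
  (c) The claim is a contract claim, not a consumer claim. Condition met.
  (d) The claim is a contract claim. Met.
  (e) The operative events occurred in Corholm — that alternative is enough. Met.
  → All conditions met; jurisdiction exists.
The Civil Court of Palport:
  (a) The defendants reside as follows — Talia Varga in Corholm, Ines Varga in Varport — not all in Palport. However, the operative events occurred in Corholm, so the 'unless' proviso supplies this condition. Met.
  (b) The contract was executed in Corholm, not Wynstead. However, the claim is a contract claim, so the 'unless' proviso supplies this condition. Met.
  (c) Every defendant has filed written consent. Condition met.
  (d) The amount in controversy is $161,000, which meets the $5,000 floor — that alternative is enough. Satisfied.
  (e) The operative events occurred in Corholm, not Palport; the plaintiff resides in Corholm, not Wynstead; the claim is a contract claim, not a property claim — none of the alternatives is met. Not met.
  → No jurisdiction.
Courts with jurisdiction: the Palport Regional Court — 1 in total.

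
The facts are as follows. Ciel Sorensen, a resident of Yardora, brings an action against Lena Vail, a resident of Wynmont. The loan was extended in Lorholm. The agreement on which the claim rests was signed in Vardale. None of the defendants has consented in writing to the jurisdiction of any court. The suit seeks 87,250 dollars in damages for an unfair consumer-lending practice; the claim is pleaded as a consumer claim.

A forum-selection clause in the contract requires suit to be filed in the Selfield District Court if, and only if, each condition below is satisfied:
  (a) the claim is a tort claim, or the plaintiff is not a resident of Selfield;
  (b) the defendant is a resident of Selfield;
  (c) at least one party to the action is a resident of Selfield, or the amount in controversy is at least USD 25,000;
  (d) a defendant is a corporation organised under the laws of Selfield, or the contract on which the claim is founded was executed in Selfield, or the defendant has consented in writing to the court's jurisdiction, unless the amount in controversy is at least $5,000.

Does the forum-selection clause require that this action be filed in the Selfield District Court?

No

The Selfield District Court:
  (a) The plaintiff resides in Yardora, which is not Selfield, so one alternative holds. Satisfied.
  (b) The defendant resides in Wynmont, not Selfield. Condition not met.
  (c) The amount in controversy is 87,250 dollars, which meets the USD 25,000 floor, so this disjunct is met. Satisfied.
  (d) No defendant is a corporation; the contract was executed in Vardale, not Selfield; no such written consent has been filed — none of the alternatives is met. However, the amount in controversy is $87,250, which meets the 5,000 dollars floor, so the 'unless' proviso supplies this condition. Met.
  → Forum clause is not triggered.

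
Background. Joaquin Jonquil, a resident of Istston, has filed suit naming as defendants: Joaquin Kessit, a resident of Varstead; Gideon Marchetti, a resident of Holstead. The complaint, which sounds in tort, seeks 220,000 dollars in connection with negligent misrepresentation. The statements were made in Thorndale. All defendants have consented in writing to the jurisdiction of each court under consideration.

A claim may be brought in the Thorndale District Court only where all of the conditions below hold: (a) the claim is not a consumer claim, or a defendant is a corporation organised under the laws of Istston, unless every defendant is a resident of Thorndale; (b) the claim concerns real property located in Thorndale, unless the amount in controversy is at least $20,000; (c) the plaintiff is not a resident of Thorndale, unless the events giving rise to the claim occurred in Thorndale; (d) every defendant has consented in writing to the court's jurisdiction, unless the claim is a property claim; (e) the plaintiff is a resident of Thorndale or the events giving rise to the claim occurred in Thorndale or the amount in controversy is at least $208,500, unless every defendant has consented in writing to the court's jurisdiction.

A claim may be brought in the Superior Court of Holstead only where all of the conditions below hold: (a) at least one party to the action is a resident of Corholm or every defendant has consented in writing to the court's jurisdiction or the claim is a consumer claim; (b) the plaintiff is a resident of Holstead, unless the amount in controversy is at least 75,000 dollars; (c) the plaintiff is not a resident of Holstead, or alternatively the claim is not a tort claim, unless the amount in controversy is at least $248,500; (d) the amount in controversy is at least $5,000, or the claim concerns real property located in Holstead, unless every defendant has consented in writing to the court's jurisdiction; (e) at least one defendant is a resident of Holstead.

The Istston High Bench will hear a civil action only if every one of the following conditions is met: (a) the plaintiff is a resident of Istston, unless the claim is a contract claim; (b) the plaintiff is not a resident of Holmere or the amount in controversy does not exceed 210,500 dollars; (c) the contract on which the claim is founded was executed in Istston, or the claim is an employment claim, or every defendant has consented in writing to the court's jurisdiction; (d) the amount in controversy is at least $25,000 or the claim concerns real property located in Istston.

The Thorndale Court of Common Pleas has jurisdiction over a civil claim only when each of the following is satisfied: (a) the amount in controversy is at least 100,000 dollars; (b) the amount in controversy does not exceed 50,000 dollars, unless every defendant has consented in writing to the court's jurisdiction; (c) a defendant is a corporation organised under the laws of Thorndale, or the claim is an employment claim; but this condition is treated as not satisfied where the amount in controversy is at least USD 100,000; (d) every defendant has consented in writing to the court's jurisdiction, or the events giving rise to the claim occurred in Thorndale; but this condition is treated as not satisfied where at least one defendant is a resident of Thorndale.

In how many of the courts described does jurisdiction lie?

3

The Thorndale District Court:
  (a) The claim is a tort claim, not a consumer claim, so this disjunct is met. Satisfied.
  (b) The claim does not concern real property. The proviso rescues it, though: the amount in controversy is $220,000, which meets the 20,000 dollars floor. Met.
  (c) The plaintiff resides in Istston, which is not Thorndale. Met.
  (d) Every defendant has filed written consent. Satisfied.
  (e) The operative events occurred in Thorndale — that alternative is enough. Met.
  → Every requirement is satisfied — jurisdiction.
The Superior Court of Holstead:
  (a) Every defendant has filed written consent, so one alternative holds. Met.
  (b) The plaintiff resides in Istston, not Holstead. However, the amount in controversy is 220,000 dollars, which meets the USD 75,000 floor, so the 'unless' proviso supplies this condition. Met.
  (c) The plaintiff resides in Istston, which is not Holstead — that alternative is enough. Condition met.
  (d) The amount in controversy is USD 220,000, which meets the USD 5,000 floor, which satisfies one of the alternatives. Satisfied.
  (e) Gideon Marchetti resides in Holstead. Met.
  → Every requirement is satisfied — jurisdiction.
The Istston High Bench:
  (a) The plaintiff resides in Istston. Met.
  (b) The plaintiff resides in Istston, which is not Holmere, so one alternative holds. Condition met.
  (c) Every defendant has filed written consent — that alternative is enough. Satisfied.
  (d) The amount in controversy is 220,000 dollars, which meets the $25,000 floor — that alternative is enough. Met.
  → Jurisdiction lies.
The Thorndale Court of Common Pleas:
  (a) The amount in controversy is USD 220,000, which meets the $100,000 floor. Condition met.
  (b) The amount in controversy is $220,000, above the 50,000 dollars ceiling. But every defendant has filed written consent, and the 'unless' clause therefore excuses the requirement. Satisfied.
  (c) No defendant is a corporation; the claim is a tort claim, not an employment claim — every alternative fails. Not met.
  (d) Every defendant has filed written consent — that alternative is enough. The exception is not triggered, since no defendant resides in Thorndale (they reside in Varstead, Holstead). Condition met.
  → Not every requirement is met — no jurisdiction.
Courts with jurisdiction: the Thorndale District Court, the Superior Court of Holstead, the Istston High Bench — 3 in total.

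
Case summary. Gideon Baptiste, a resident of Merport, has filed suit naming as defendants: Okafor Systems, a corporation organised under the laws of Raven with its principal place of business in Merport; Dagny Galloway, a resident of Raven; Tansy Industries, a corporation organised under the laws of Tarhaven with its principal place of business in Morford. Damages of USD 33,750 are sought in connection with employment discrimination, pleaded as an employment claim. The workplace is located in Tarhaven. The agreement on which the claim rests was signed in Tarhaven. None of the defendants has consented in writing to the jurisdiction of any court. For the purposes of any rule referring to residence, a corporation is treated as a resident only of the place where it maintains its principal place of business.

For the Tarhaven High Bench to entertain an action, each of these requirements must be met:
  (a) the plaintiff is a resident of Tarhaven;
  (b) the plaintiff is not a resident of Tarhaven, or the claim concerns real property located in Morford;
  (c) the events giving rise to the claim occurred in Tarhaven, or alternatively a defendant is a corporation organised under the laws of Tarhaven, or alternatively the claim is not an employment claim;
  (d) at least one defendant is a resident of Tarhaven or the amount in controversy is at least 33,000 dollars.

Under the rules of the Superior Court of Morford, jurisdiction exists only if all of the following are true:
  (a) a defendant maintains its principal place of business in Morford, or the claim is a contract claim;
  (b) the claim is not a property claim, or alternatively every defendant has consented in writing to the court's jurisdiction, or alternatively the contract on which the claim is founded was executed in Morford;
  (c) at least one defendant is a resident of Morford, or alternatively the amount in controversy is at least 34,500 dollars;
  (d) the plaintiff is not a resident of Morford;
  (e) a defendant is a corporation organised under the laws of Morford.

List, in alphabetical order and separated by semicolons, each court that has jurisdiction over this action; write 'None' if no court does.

None

The Tarhaven High Bench:
  (a) The plaintiff resides in Merport, not Tarhaven. Not met.
  (b) The plaintiff resides in Merport, which is not Tarhaven — that alternative is enough. Satisfied.
  (c) The operative events occurred in Tarhaven — that alternative is enough. Condition met.
  (d) The amount in controversy is USD 33,750, which meets the USD 33,000 floor, so one alternative holds. Met.
  → The court lacks jurisdiction.
The Superior Court of Morford:
  (a) Tansy Industries has its principal place of business in Morford, so one alternative holds. Satisfied.
  (b) The claim is an employment claim, not a property claim, which satisfies one of the alternatives. Condition met.
  (c) Tansy Industries resides in Morford, which satisfies one of the alternatives. Met.
  (d) The plaintiff resides in Merport, which is not Morford. Met.
  (e) The corporate defendant(s) are organised in Raven, Tarhaven, not Morford. Not met.
  → No jurisdiction.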